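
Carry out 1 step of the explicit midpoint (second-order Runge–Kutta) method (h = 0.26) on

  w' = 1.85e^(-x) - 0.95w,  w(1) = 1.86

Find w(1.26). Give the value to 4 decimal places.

1.5908

Midpoint: k1 = f(x_n, w_n); k2 = f(x_n + h/2, w_n + (h/2)·k1); w_{n+1} = w_n + h·k2.
x=1.000000, w=1.860000:
  k1 = f(1.000000, 1.860000) = -1.086423
  k2 = f(1.130000, 1.718765) = -1.035215
  w ← 1.860000 + 0.26·(-1.035215) = 1.590844
w(1.26) ≈ 1.5908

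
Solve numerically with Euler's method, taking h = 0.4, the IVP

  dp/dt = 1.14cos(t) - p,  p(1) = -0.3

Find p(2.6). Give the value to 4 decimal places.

Euler: p_{n+1} = p_n + h·f(t_n, p_n).
t=1.000000, p=-0.300000: f=0.915945 → p ← -0.300000 + 0.4·0.915945 = 0.066378
t=1.400000, p=0.066378: f=0.127385 → p ← 0.066378 + 0.4·0.127385 = 0.117332
t=1.800000, p=0.117332: f=-0.376342 → p ← 0.117332 + 0.4·(-0.376342) = -0.033205
t=2.200000, p=-0.033205: f=-0.637686 → p ← -0.033205 + 0.4·(-0.637686) = -0.288280
p(2.6) ≈ -0.2883

-0.2883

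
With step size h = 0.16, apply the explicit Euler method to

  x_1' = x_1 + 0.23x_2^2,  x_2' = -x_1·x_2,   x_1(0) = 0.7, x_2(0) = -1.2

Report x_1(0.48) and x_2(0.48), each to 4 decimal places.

Euler on (x_1,x_2): x_1_{n+1} = x_1_n + h·x_1', x_2_{n+1} = x_2_n + h·x_2'.
0.000000: (0.700000, -1.200000); f=(1.031200, 0.840000) → (0.864992, -1.065600)
0.160000: (0.864992, -1.065600); f=(1.126158, 0.921735) → (1.045177, -0.918122)
0.320000: (1.045177, -0.918122); f=(1.239055, 0.959601) → (1.243426, -0.764586)
(x_1(0.48), x_2(0.48)) ≈ (1.2434, -0.7646)

1.2434, -0.7646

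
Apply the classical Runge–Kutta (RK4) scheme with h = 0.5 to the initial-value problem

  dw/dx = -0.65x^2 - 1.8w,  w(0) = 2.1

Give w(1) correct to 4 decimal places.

0.2074

RK4: k1 = f(x_n, w_n); k2 = f(x_n + h/2, w_n + (h/2)·k1); k3 = f(x_n + h/2, w_n + (h/2)·k2); k4 = f(x_n + h, w_n + h·k3); w_{n+1} = w_n + (h/6)·(k1 + 2k2 + 2k3 + k4).
x=0.000000, w=2.100000:
  k1 = f(0.000000, 2.100000) = -3.780000
  k2 = f(0.250000, 1.155000) = -2.119625
  k3 = f(0.250000, 1.570094) = -2.866794
  k4 = f(0.500000, 0.666603) = -1.362386
  w ← 2.100000 + (0.5/6)·(k1 + 2k2 + 2k3 + k4) = 0.840398
x=0.500000, w=0.840398:
  k1 = f(0.500000, 0.840398) = -1.675217
  k2 = f(0.750000, 0.421594) = -1.124494
  k3 = f(0.750000, 0.559275) = -1.372319
  k4 = f(1.000000, 0.154238) = -0.927629
  w ← 0.840398 + (0.5/6)·(k1 + 2k2 + 2k3 + k4) = 0.207359
w(1) ≈ 0.2074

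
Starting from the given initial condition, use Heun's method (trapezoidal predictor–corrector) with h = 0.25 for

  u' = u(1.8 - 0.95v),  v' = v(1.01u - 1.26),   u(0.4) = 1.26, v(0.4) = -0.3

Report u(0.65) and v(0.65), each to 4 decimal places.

2.0882, -0.3259

Heun on (u,v): k1 = f(t_n, state_n); k2 = f(t_n + h, state_n + h·k1); state_{n+1} = state_n + (h/2)·(k1 + k2).
0.400000: (1.260000, -0.300000)
  k1 = (2.627100, -0.003780)
  predictor → (1.916775, -0.300945)
  k2 = (3.998197, -0.203422)
  → (2.088162, -0.325900)
(u(0.65), v(0.65)) ≈ (2.0882, -0.3259)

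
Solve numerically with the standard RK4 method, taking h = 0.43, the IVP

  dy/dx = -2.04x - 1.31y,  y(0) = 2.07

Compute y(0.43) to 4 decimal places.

1.0212

RK4: k1 = f(x_n, y_n); k2 = f(x_n + h/2, y_n + (h/2)·k1); k3 = f(x_n + h/2, y_n + (h/2)·k2); k4 = f(x_n + h, y_n + h·k3); y_{n+1} = y_n + (h/6)·(k1 + 2k2 + 2k3 + k4).
x=0.000000, y=2.070000:
  k1 = f(0.000000, 2.070000) = -2.711700
  k2 = f(0.215000, 1.486984) = -2.386550
  k3 = f(0.215000, 1.556892) = -2.478128
  k4 = f(0.430000, 1.004405) = -2.192970
  y ← 2.070000 + (0.43/6)·(k1 + 2k2 + 2k3 + k4) = 1.021228
y(0.43) ≈ 1.0212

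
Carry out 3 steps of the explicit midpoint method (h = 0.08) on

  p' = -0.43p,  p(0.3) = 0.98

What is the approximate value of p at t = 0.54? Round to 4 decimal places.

Midpoint: k1 = f(t_n, p_n); k2 = f(t_n + h/2, p_n + (h/2)·k1); p_{n+1} = p_n + h·k2.
t=0.300000, p=0.980000:
  k1 = f(0.300000, 0.980000) = -0.421400
  k2 = f(0.340000, 0.963144) = -0.414152
  p ← 0.980000 + 0.08·(-0.414152) = 0.946868
t=0.380000, p=0.946868:
  k1 = f(0.380000, 0.946868) = -0.407153
  k2 = f(0.420000, 0.930582) = -0.400150
  p ← 0.946868 + 0.08·(-0.400150) = 0.914856
t=0.460000, p=0.914856:
  k1 = f(0.460000, 0.914856) = -0.393388
  k2 = f(0.500000, 0.899120) = -0.386622
  p ← 0.914856 + 0.08·(-0.386622) = 0.883926
p(0.54) ≈ 0.8839

0.8839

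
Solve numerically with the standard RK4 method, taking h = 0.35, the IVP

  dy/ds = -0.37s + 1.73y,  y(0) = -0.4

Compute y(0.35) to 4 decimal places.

RK4: k1 = f(s_n, y_n); k2 = f(s_n + h/2, y_n + (h/2)·k1); k3 = f(s_n + h/2, y_n + (h/2)·k2); k4 = f(s_n + h, y_n + h·k3); y_{n+1} = y_n + (h/6)·(k1 + 2k2 + 2k3 + k4).
s=0.000000, y=-0.400000:
  k1 = f(0.000000, -0.400000) = -0.692000
  k2 = f(0.175000, -0.521100) = -0.966253
  k3 = f(0.175000, -0.569094) = -1.049283
  k4 = f(0.350000, -0.767249) = -1.456841
  y ← -0.400000 + (0.35/6)·(k1 + 2k2 + 2k3 + k4) = -0.760495
y(0.35) ≈ -0.7605

-0.7605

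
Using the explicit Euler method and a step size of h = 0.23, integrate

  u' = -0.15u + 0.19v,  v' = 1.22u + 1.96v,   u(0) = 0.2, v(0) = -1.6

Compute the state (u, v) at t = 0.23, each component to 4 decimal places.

0.1232, -2.2652

Euler on (u,v): u_{n+1} = u_n + h·u', v_{n+1} = v_n + h·v'.
0.000000: (0.200000, -1.600000); f=(-0.334000, -2.892000) → (0.123180, -2.265160)
(u(0.23), v(0.23)) ≈ (0.1232, -2.2652)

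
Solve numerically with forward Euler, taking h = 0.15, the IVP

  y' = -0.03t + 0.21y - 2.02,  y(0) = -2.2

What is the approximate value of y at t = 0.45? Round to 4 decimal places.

Euler: y_{n+1} = y_n + h·f(t_n, y_n).
t=0.000000, y=-2.200000: f=-2.482000 → y ← -2.200000 + 0.15·(-2.482000) = -2.572300
t=0.150000, y=-2.572300: f=-2.564683 → y ← -2.572300 + 0.15·(-2.564683) = -2.957002
t=0.300000, y=-2.957002: f=-2.649971 → y ← -2.957002 + 0.15·(-2.649971) = -3.354498
y(0.45) ≈ -3.3545

-3.3545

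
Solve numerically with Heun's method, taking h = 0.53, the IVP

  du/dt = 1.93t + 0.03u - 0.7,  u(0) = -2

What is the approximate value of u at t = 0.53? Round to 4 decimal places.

-2.1349

Heun: k1 = f(t_n, u_n); k2 = f(t_n + h, u_n + h·k1); u_{n+1} = u_n + (h/2)·(k1 + k2).
t=0.000000, u=-2.000000:
  k1 = f(0.000000, -2.000000) = -0.760000
  k2 = f(0.530000, -2.402800) = 0.250816
  u ← -2.000000 + (0.53/2)·(-0.760000 + 0.250816) = -2.134934
u(0.53) ≈ -2.1349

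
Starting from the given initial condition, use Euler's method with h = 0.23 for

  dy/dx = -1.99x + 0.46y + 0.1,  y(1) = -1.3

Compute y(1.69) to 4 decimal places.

Euler: y_{n+1} = y_n + h·f(x_n, y_n).
x=1.000000, y=-1.300000: f=-2.488000 → y ← -1.300000 + 0.23·(-2.488000) = -1.872240
x=1.230000, y=-1.872240: f=-3.208930 → y ← -1.872240 + 0.23·(-3.208930) = -2.610294
x=1.460000, y=-2.610294: f=-4.006135 → y ← -2.610294 + 0.23·(-4.006135) = -3.531705
y(1.69) ≈ -3.5317

-3.5317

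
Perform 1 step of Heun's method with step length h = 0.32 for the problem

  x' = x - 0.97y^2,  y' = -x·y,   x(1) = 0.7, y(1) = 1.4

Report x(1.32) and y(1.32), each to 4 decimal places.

Heun on (x,y): k1 = f(t_n, state_n); k2 = f(t_n + h, state_n + h·k1); state_{n+1} = state_n + (h/2)·(k1 + k2).
1.000000: (0.700000, 1.400000)
  k1 = (-1.201200, -0.980000)
  predictor → (0.315616, 1.086400)
  k2 = (-0.829241, -0.342885)
  → (0.375129, 1.188338)
(x(1.32), y(1.32)) ≈ (0.3751, 1.1883)

0.3751, 1.1883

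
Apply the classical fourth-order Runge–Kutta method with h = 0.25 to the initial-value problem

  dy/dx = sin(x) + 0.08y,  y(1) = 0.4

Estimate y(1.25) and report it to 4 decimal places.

RK4: k1 = f(x_n, y_n); k2 = f(x_n + h/2, y_n + (h/2)·k1); k3 = f(x_n + h/2, y_n + (h/2)·k2); k4 = f(x_n + h, y_n + h·k3); y_{n+1} = y_n + (h/6)·(k1 + 2k2 + 2k3 + k4).
x=1.000000, y=0.400000:
  k1 = f(1.000000, 0.400000) = 0.873471
  k2 = f(1.125000, 0.509184) = 0.943002
  k3 = f(1.125000, 0.517875) = 0.943698
  k4 = f(1.250000, 0.635924) = 0.999859
  y ← 0.400000 + (0.25/6)·(k1 + 2k2 + 2k3 + k4) = 0.635280
y(1.25) ≈ 0.6353

0.6353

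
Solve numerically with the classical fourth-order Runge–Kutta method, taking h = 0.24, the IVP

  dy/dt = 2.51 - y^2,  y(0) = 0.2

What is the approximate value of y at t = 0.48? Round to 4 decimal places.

RK4: k1 = f(t_n, y_n); k2 = f(t_n + h/2, y_n + (h/2)·k1); k3 = f(t_n + h/2, y_n + (h/2)·k2); k4 = f(t_n + h, y_n + h·k3); y_{n+1} = y_n + (h/6)·(k1 + 2k2 + 2k3 + k4).
t=0.000000, y=0.200000:
  k1 = f(0.000000, 0.200000) = 2.470000
  k2 = f(0.120000, 0.496400) = 2.263587
  k3 = f(0.120000, 0.471630) = 2.287565
  k4 = f(0.240000, 0.749016) = 1.948976
  y ← 0.200000 + (0.24/6)·(k1 + 2k2 + 2k3 + k4) = 0.740851
t=0.240000, y=0.740851:
  k1 = f(0.240000, 0.740851) = 1.961140
  k2 = f(0.360000, 0.976188) = 1.557057
  k3 = f(0.360000, 0.927698) = 1.649376
  k4 = f(0.480000, 1.136701) = 1.217910
  y ← 0.740851 + (0.24/6)·(k1 + 2k2 + 2k3 + k4) = 1.124528
y(0.48) ≈ 1.1245

1.1245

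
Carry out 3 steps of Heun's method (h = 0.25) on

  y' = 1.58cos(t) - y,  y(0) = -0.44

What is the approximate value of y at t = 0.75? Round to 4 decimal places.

0.5194

Heun: k1 = f(t_n, y_n); k2 = f(t_n + h, y_n + h·k1); y_{n+1} = y_n + (h/2)·(k1 + k2).
t=0.000000, y=-0.440000:
  k1 = f(0.000000, -0.440000) = 2.020000
  k2 = f(0.250000, 0.065000) = 1.465882
  y ← -0.440000 + (0.25/2)·(2.020000 + 1.465882) = -0.004265
t=0.250000, y=-0.004265:
  k1 = f(0.250000, -0.004265) = 1.535146
  k2 = f(0.500000, 0.379522) = 1.007059
  y ← -0.004265 + (0.25/2)·(1.535146 + 1.007059) = 0.313511
t=0.500000, y=0.313511:
  k1 = f(0.500000, 0.313511) = 1.073070
  k2 = f(0.750000, 0.581778) = 0.574290
  y ← 0.313511 + (0.25/2)·(1.073070 + 0.574290) = 0.519431
y(0.75) ≈ 0.5194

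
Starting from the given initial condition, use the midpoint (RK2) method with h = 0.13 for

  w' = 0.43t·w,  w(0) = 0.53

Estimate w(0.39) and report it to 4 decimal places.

Midpoint: k1 = f(t_n, w_n); k2 = f(t_n + h/2, w_n + (h/2)·k1); w_{n+1} = w_n + h·k2.
t=0.000000, w=0.530000:
  k1 = f(0.000000, 0.530000) = 0.000000
  k2 = f(0.065000, 0.530000) = 0.014814
  w ← 0.530000 + 0.13·0.014814 = 0.531926
t=0.130000, w=0.531926:
  k1 = f(0.130000, 0.531926) = 0.029735
  k2 = f(0.195000, 0.533859) = 0.044764
  w ← 0.531926 + 0.13·0.044764 = 0.537745
t=0.260000, w=0.537745:
  k1 = f(0.260000, 0.537745) = 0.060120
  k2 = f(0.325000, 0.541653) = 0.075696
  w ← 0.537745 + 0.13·0.075696 = 0.547586
w(0.39) ≈ 0.5476

0.5476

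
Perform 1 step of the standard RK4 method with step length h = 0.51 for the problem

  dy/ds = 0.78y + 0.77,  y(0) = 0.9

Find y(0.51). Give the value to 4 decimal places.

RK4: k1 = f(s_n, y_n); k2 = f(s_n + h/2, y_n + (h/2)·k1); k3 = f(s_n + h/2, y_n + (h/2)·k2); k4 = f(s_n + h, y_n + h·k3); y_{n+1} = y_n + (h/6)·(k1 + 2k2 + 2k3 + k4).
s=0.000000, y=0.900000:
  k1 = f(0.000000, 0.900000) = 1.472000
  k2 = f(0.255000, 1.275360) = 1.764781
  k3 = f(0.255000, 1.350019) = 1.823015
  k4 = f(0.510000, 1.829738) = 2.197195
  y ← 0.900000 + (0.51/6)·(k1 + 2k2 + 2k3 + k4) = 1.821807
y(0.51) ≈ 1.8218

1.8218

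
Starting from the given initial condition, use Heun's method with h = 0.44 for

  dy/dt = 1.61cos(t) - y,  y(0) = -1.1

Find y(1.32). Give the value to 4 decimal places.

0.3925

Heun: k1 = f(t_n, y_n); k2 = f(t_n + h, y_n + h·k1); y_{n+1} = y_n + (h/2)·(k1 + k2).
t=0.000000, y=-1.100000:
  k1 = f(0.000000, -1.100000) = 2.710000
  k2 = f(0.440000, 0.092400) = 1.364250
  y ← -1.100000 + (0.44/2)·(2.710000 + 1.364250) = -0.203665
t=0.440000, y=-0.203665:
  k1 = f(0.440000, -0.203665) = 1.660315
  k2 = f(0.880000, 0.526874) = 0.498940
  y ← -0.203665 + (0.44/2)·(1.660315 + 0.498940) = 0.271371
t=0.880000, y=0.271371:
  k1 = f(0.880000, 0.271371) = 0.754442
  k2 = f(1.320000, 0.603326) = -0.203763
  y ← 0.271371 + (0.44/2)·(0.754442 + (-0.203763)) = 0.392520
y(1.32) ≈ 0.3925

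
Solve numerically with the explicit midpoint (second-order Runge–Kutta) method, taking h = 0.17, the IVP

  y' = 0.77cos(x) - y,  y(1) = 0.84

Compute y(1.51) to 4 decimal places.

0.5923

Midpoint: k1 = f(x_n, y_n); k2 = f(x_n + h/2, y_n + (h/2)·k1); y_{n+1} = y_n + h·k2.
x=1.000000, y=0.840000:
  k1 = f(1.000000, 0.840000) = -0.423967
  k2 = f(1.085000, 0.803963) = -0.444440
  y ← 0.840000 + 0.17·(-0.444440) = 0.764445
x=1.170000, y=0.764445:
  k1 = f(1.170000, 0.764445) = -0.464028
  k2 = f(1.255000, 0.725003) = -0.485861
  y ← 0.764445 + 0.17·(-0.485861) = 0.681849
x=1.340000, y=0.681849:
  k1 = f(1.340000, 0.681849) = -0.505709
  k2 = f(1.425000, 0.638864) = -0.526998
  y ← 0.681849 + 0.17·(-0.526998) = 0.592259
y(1.51) ≈ 0.5923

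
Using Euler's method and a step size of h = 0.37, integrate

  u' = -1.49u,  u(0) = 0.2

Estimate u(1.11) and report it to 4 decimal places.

0.0181

Euler: u_{n+1} = u_n + h·f(t_n, u_n).
t=0.000000, u=0.200000: f=-0.298000 → u ← 0.200000 + 0.37·(-0.298000) = 0.089740
t=0.370000, u=0.089740: f=-0.133713 → u ← 0.089740 + 0.37·(-0.133713) = 0.040266
t=0.740000, u=0.040266: f=-0.059997 → u ← 0.040266 + 0.37·(-0.059997) = 0.018068
u(1.11) ≈ 0.0181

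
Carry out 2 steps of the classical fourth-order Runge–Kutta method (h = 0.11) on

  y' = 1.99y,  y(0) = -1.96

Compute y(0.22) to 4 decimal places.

RK4: k1 = f(s_n, y_n); k2 = f(s_n + h/2, y_n + (h/2)·k1); k3 = f(s_n + h/2, y_n + (h/2)·k2); k4 = f(s_n + h, y_n + h·k3); y_{n+1} = y_n + (h/6)·(k1 + 2k2 + 2k3 + k4).
s=0.000000, y=-1.960000:
  k1 = f(0.000000, -1.960000) = -3.900400
  k2 = f(0.055000, -2.174522) = -4.327299
  k3 = f(0.055000, -2.198001) = -4.374023
  k4 = f(0.110000, -2.441143) = -4.857874
  y ← -1.960000 + (0.11/6)·(k1 + 2k2 + 2k3 + k4) = -2.439617
s=0.110000, y=-2.439617:
  k1 = f(0.110000, -2.439617) = -4.854837
  k2 = f(0.165000, -2.706633) = -5.386199
  k3 = f(0.165000, -2.735858) = -5.444357
  k4 = f(0.220000, -3.038496) = -6.046607
  y ← -2.439617 + (0.11/6)·(k1 + 2k2 + 2k3 + k4) = -3.036597
y(0.22) ≈ -3.0366

-3.0366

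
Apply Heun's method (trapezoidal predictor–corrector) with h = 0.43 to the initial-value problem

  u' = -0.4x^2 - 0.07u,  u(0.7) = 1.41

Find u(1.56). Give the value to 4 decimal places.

Heun: k1 = f(x_n, u_n); k2 = f(x_n + h, u_n + h·k1); u_{n+1} = u_n + (h/2)·(k1 + k2).
x=0.700000, u=1.410000:
  k1 = f(0.700000, 1.410000) = -0.294700
  k2 = f(1.130000, 1.283279) = -0.600590
  u ← 1.410000 + (0.43/2)·(-0.294700 + (-0.600590)) = 1.217513
x=1.130000, u=1.217513:
  k1 = f(1.130000, 1.217513) = -0.595986
  k2 = f(1.560000, 0.961239) = -1.040727
  u ← 1.217513 + (0.43/2)·(-0.595986 + (-1.040727)) = 0.865620
u(1.56) ≈ 0.8656

0.8656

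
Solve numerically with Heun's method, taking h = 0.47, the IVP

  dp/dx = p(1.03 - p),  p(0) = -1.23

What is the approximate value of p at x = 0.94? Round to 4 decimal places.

Heun: k1 = f(x_n, p_n); k2 = f(x_n + h, p_n + h·k1); p_{n+1} = p_n + (h/2)·(k1 + k2).
x=0.000000, p=-1.230000:
  k1 = f(0.000000, -1.230000) = -2.779800
  k2 = f(0.470000, -2.536506) = -9.046464
  p ← -1.230000 + (0.47/2)·(-2.779800 + (-9.046464)) = -4.009172
x=0.470000, p=-4.009172:
  k1 = f(0.470000, -4.009172) = -20.202907
  k2 = f(0.940000, -13.504538) = -196.282234
  p ← -4.009172 + (0.47/2)·(-20.202907 + (-196.282234)) = -54.883180
p(0.94) ≈ -54.8832

-54.8832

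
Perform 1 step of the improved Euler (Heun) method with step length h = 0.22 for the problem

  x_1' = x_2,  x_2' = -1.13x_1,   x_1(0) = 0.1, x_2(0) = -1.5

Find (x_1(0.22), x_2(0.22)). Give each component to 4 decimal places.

-0.2327, -1.4838

Heun on (x_1,x_2): k1 = f(t_n, state_n); k2 = f(t_n + h, state_n + h·k1); state_{n+1} = state_n + (h/2)·(k1 + k2).
0.000000: (0.100000, -1.500000)
  k1 = (-1.500000, -0.113000)
  predictor → (-0.230000, -1.524860)
  k2 = (-1.524860, 0.259900)
  → (-0.232735, -1.483841)
(x_1(0.22), x_2(0.22)) ≈ (-0.2327, -1.4838)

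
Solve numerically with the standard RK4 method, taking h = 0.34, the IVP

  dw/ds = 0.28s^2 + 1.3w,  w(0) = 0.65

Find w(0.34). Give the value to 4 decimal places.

RK4: k1 = f(s_n, w_n); k2 = f(s_n + h/2, w_n + (h/2)·k1); k3 = f(s_n + h/2, w_n + (h/2)·k2); k4 = f(s_n + h, w_n + h·k3); w_{n+1} = w_n + (h/6)·(k1 + 2k2 + 2k3 + k4).
s=0.000000, w=0.650000:
  k1 = f(0.000000, 0.650000) = 0.845000
  k2 = f(0.170000, 0.793650) = 1.039837
  k3 = f(0.170000, 0.826772) = 1.082896
  k4 = f(0.340000, 1.018185) = 1.356008
  w ← 0.650000 + (0.34/6)·(k1 + 2k2 + 2k3 + k4) = 1.015300
w(0.34) ≈ 1.0153

1.0153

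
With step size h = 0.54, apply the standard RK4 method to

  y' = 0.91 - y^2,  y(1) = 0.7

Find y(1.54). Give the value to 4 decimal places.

0.8536

RK4: k1 = f(x_n, y_n); k2 = f(x_n + h/2, y_n + (h/2)·k1); k3 = f(x_n + h/2, y_n + (h/2)·k2); k4 = f(x_n + h, y_n + h·k3); y_{n+1} = y_n + (h/6)·(k1 + 2k2 + 2k3 + k4).
x=1.000000, y=0.700000:
  k1 = f(1.000000, 0.700000) = 0.420000
  k2 = f(1.270000, 0.813400) = 0.248380
  k3 = f(1.270000, 0.767063) = 0.321615
  k4 = f(1.540000, 0.873672) = 0.146697
  y ← 0.700000 + (0.54/6)·(k1 + 2k2 + 2k3 + k4) = 0.853602
y(1.54) ≈ 0.8536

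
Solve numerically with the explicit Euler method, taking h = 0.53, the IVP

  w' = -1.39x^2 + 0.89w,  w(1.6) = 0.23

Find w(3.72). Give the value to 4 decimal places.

Euler: w_{n+1} = w_n + h·f(x_n, w_n).
x=1.600000, w=0.230000: f=-3.353700 → w ← 0.230000 + 0.53·(-3.353700) = -1.547461
x=2.130000, w=-1.547461: f=-7.683531 → w ← -1.547461 + 0.53·(-7.683531) = -5.619733
x=2.660000, w=-5.619733: f=-14.836646 → w ← -5.619733 + 0.53·(-14.836646) = -13.483155
x=3.190000, w=-13.483155: f=-26.144787 → w ← -13.483155 + 0.53·(-26.144787) = -27.339892
w(3.72) ≈ -27.3399

-27.3399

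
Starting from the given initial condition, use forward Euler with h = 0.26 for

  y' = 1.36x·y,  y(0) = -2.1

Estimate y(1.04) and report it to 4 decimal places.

-3.4634

Euler: y_{n+1} = y_n + h·f(x_n, y_n).
x=0.000000, y=-2.100000: f=0.000000 → y ← -2.100000 + 0.26·0.000000 = -2.100000
x=0.260000, y=-2.100000: f=-0.742560 → y ← -2.100000 + 0.26·(-0.742560) = -2.293066
x=0.520000, y=-2.293066: f=-1.621656 → y ← -2.293066 + 0.26·(-1.621656) = -2.714696
x=0.780000, y=-2.714696: f=-2.879750 → y ← -2.714696 + 0.26·(-2.879750) = -3.463431
y(1.04) ≈ -3.4634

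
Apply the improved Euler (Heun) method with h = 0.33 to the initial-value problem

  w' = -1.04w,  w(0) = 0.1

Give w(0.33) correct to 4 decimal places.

Heun: k1 = f(t_n, w_n); k2 = f(t_n + h, w_n + h·k1); w_{n+1} = w_n + (h/2)·(k1 + k2).
t=0.000000, w=0.100000:
  k1 = f(0.000000, 0.100000) = -0.104000
  k2 = f(0.330000, 0.065680) = -0.068307
  w ← 0.100000 + (0.33/2)·(-0.104000 + (-0.068307)) = 0.071569
w(0.33) ≈ 0.0716

0.0716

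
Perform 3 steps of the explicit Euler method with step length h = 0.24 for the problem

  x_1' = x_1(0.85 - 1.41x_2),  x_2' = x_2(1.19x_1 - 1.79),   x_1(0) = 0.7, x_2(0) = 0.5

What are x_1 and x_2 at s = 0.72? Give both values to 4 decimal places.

Euler on (x_1,x_2): x_1_{n+1} = x_1_n + h·x_1', x_2_{n+1} = x_2_n + h·x_2'.
0.000000: (0.700000, 0.500000); f=(0.101500, -0.478500) → (0.724360, 0.385160)
0.240000: (0.724360, 0.385160); f=(0.222324, -0.357433) → (0.777718, 0.299376)
0.480000: (0.777718, 0.299376); f=(0.332770, -0.258815) → (0.857582, 0.237260)
(x_1(0.72), x_2(0.72)) ≈ (0.8576, 0.2373)

0.8576, 0.2373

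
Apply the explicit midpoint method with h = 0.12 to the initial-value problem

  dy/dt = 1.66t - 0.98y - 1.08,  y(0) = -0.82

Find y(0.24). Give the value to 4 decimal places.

-0.8339

Midpoint: k1 = f(t_n, y_n); k2 = f(t_n + h/2, y_n + (h/2)·k1); y_{n+1} = y_n + h·k2.
t=0.000000, y=-0.820000:
  k1 = f(0.000000, -0.820000) = -0.276400
  k2 = f(0.060000, -0.836584) = -0.160548
  y ← -0.820000 + 0.12·(-0.160548) = -0.839266
t=0.120000, y=-0.839266:
  k1 = f(0.120000, -0.839266) = -0.058320
  k2 = f(0.180000, -0.842765) = 0.044710
  y ← -0.839266 + 0.12·0.044710 = -0.833901
y(0.24) ≈ -0.8339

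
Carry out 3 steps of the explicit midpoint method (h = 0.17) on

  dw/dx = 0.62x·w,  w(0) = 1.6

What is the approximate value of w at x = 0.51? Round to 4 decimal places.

Midpoint: k1 = f(x_n, w_n); k2 = f(x_n + h/2, w_n + (h/2)·k1); w_{n+1} = w_n + h·k2.
x=0.000000, w=1.600000:
  k1 = f(0.000000, 1.600000) = 0.000000
  k2 = f(0.085000, 1.600000) = 0.084320
  w ← 1.600000 + 0.17·0.084320 = 1.614334
x=0.170000, w=1.614334:
  k1 = f(0.170000, 1.614334) = 0.170151
  k2 = f(0.255000, 1.628797) = 0.257513
  w ← 1.614334 + 0.17·0.257513 = 1.658112
x=0.340000, w=1.658112:
  k1 = f(0.340000, 1.658112) = 0.349530
  k2 = f(0.425000, 1.687822) = 0.444741
  w ← 1.658112 + 0.17·0.444741 = 1.733718
w(0.51) ≈ 1.7337

1.7337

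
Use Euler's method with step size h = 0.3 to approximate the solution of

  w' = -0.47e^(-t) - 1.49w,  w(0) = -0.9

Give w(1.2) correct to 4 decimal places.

Euler: w_{n+1} = w_n + h·f(t_n, w_n).
t=0.000000, w=-0.900000: f=0.871000 → w ← -0.900000 + 0.3·0.871000 = -0.638700
t=0.300000, w=-0.638700: f=0.603478 → w ← -0.638700 + 0.3·0.603478 = -0.457656
t=0.600000, w=-0.457656: f=0.423967 → w ← -0.457656 + 0.3·0.423967 = -0.330466
t=0.900000, w=-0.330466: f=0.301307 → w ← -0.330466 + 0.3·0.301307 = -0.240074
w(1.2) ≈ -0.2401

-0.2401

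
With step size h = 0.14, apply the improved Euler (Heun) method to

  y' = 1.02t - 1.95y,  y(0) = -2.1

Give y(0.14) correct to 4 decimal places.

Heun: k1 = f(t_n, y_n); k2 = f(t_n + h, y_n + h·k1); y_{n+1} = y_n + (h/2)·(k1 + k2).
t=0.000000, y=-2.100000:
  k1 = f(0.000000, -2.100000) = 4.095000
  k2 = f(0.140000, -1.526700) = 3.119865
  y ← -2.100000 + (0.14/2)·(4.095000 + 3.119865) = -1.594959
y(0.14) ≈ -1.5950

-1.5950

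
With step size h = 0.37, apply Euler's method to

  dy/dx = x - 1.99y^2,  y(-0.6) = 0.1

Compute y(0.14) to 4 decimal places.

Euler: y_{n+1} = y_n + h·f(x_n, y_n).
x=-0.600000, y=0.100000: f=-0.619900 → y ← 0.100000 + 0.37·(-0.619900) = -0.129363
x=-0.230000, y=-0.129363: f=-0.263302 → y ← -0.129363 + 0.37·(-0.263302) = -0.226785
y(0.14) ≈ -0.2268

-0.2268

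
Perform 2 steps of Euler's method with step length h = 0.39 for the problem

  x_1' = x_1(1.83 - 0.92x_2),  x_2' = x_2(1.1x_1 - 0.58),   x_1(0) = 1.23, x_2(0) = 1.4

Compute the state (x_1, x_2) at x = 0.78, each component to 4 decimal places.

Euler on (x_1,x_2): x_1_{n+1} = x_1_n + h·x_1', x_2_{n+1} = x_2_n + h·x_2'.
0.000000: (1.230000, 1.400000); f=(0.666660, 1.082200) → (1.489997, 1.822058)
0.390000: (1.489997, 1.822058); f=(0.229022, 1.929554) → (1.579316, 2.574584)
(x_1(0.78), x_2(0.78)) ≈ (1.5793, 2.5746)

1.5793, 2.5746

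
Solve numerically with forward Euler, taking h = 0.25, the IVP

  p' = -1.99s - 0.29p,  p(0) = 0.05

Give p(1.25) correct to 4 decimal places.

-1.1225

Euler: p_{n+1} = p_n + h·f(s_n, p_n).
s=0.000000, p=0.050000: f=-0.014500 → p ← 0.050000 + 0.25·(-0.014500) = 0.046375
s=0.250000, p=0.046375: f=-0.510949 → p ← 0.046375 + 0.25·(-0.510949) = -0.081362
s=0.500000, p=-0.081362: f=-0.971405 → p ← -0.081362 + 0.25·(-0.971405) = -0.324213
s=0.750000, p=-0.324213: f=-1.398478 → p ← -0.324213 + 0.25·(-1.398478) = -0.673833
s=1.000000, p=-0.673833: f=-1.794588 → p ← -0.673833 + 0.25·(-1.794588) = -1.122480
p(1.25) ≈ -1.1225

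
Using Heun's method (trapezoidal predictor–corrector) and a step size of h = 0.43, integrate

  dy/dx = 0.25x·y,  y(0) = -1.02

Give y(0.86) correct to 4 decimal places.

Heun: k1 = f(x_n, y_n); k2 = f(x_n + h, y_n + h·k1); y_{n+1} = y_n + (h/2)·(k1 + k2).
x=0.000000, y=-1.020000:
  k1 = f(0.000000, -1.020000) = 0.000000
  k2 = f(0.430000, -1.020000) = -0.109650
  y ← -1.020000 + (0.43/2)·(0.000000 + (-0.109650)) = -1.043575
x=0.430000, y=-1.043575:
  k1 = f(0.430000, -1.043575) = -0.112184
  k2 = f(0.860000, -1.091814) = -0.234740
  y ← -1.043575 + (0.43/2)·(-0.112184 + (-0.234740)) = -1.118163
y(0.86) ≈ -1.1182

-1.1182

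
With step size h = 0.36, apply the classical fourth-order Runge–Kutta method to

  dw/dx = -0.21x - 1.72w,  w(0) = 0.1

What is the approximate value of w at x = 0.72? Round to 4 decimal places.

RK4: k1 = f(x_n, w_n); k2 = f(x_n + h/2, w_n + (h/2)·k1); k3 = f(x_n + h/2, w_n + (h/2)·k2); k4 = f(x_n + h, w_n + h·k3); w_{n+1} = w_n + (h/6)·(k1 + 2k2 + 2k3 + k4).
x=0.000000, w=0.100000:
  k1 = f(0.000000, 0.100000) = -0.172000
  k2 = f(0.180000, 0.069040) = -0.156549
  k3 = f(0.180000, 0.071821) = -0.161332
  k4 = f(0.360000, 0.041920) = -0.147703
  w ← 0.100000 + (0.36/6)·(k1 + 2k2 + 2k3 + k4) = 0.042672
x=0.360000, w=0.042672:
  k1 = f(0.360000, 0.042672) = -0.148996
  k2 = f(0.540000, 0.015853) = -0.140667
  k3 = f(0.540000, 0.017352) = -0.143246
  k4 = f(0.720000, -0.008896) = -0.135898
  w ← 0.042672 + (0.36/6)·(k1 + 2k2 + 2k3 + k4) = -0.008491
w(0.72) ≈ -0.0085

-0.0085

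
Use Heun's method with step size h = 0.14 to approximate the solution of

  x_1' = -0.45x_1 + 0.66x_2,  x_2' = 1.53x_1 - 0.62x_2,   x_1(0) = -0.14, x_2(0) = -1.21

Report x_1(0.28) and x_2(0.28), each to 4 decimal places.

Heun on (x_1,x_2): k1 = f(s_n, state_n); k2 = f(s_n + h, state_n + h·k1); state_{n+1} = state_n + (h/2)·(k1 + k2).
0.000000: (-0.140000, -1.210000)
  k1 = (-0.735600, 0.536000)
  predictor → (-0.242984, -1.134960)
  k2 = (-0.639731, 0.331910)
  → (-0.236273, -1.149246)
0.140000: (-0.236273, -1.149246)
  k1 = (-0.652180, 0.351035)
  predictor → (-0.327578, -1.100101)
  k2 = (-0.578657, 0.180868)
  → (-0.322432, -1.112013)
(x_1(0.28), x_2(0.28)) ≈ (-0.3224, -1.1120)

-0.3224, -1.1120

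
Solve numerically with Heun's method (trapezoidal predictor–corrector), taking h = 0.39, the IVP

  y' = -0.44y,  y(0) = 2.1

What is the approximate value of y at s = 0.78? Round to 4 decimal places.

1.4928

Heun: k1 = f(s_n, y_n); k2 = f(s_n + h, y_n + h·k1); y_{n+1} = y_n + (h/2)·(k1 + k2).
s=0.000000, y=2.100000:
  k1 = f(0.000000, 2.100000) = -0.924000
  k2 = f(0.390000, 1.739640) = -0.765442
  y ← 2.100000 + (0.39/2)·(-0.924000 + (-0.765442)) = 1.770559
s=0.390000, y=1.770559:
  k1 = f(0.390000, 1.770559) = -0.779046
  k2 = f(0.780000, 1.466731) = -0.645362
  y ← 1.770559 + (0.39/2)·(-0.779046 + (-0.645362)) = 1.492799
y(0.78) ≈ 1.4928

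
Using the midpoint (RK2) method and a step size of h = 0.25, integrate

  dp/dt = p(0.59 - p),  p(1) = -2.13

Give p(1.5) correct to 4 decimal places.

-19.9782

Midpoint: k1 = f(t_n, p_n); k2 = f(t_n + h/2, p_n + (h/2)·k1); p_{n+1} = p_n + h·k2.
t=1.000000, p=-2.130000:
  k1 = f(1.000000, -2.130000) = -5.793600
  k2 = f(1.125000, -2.854200) = -9.830436
  p ← -2.130000 + 0.25·(-9.830436) = -4.587609
t=1.250000, p=-4.587609:
  k1 = f(1.250000, -4.587609) = -23.752845
  k2 = f(1.375000, -7.556715) = -61.562396
  p ← -4.587609 + 0.25·(-61.562396) = -19.978208
p(1.5) ≈ -19.9782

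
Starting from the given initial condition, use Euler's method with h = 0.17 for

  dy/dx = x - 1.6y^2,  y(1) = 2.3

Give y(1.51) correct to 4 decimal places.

0.9279

Euler: y_{n+1} = y_n + h·f(x_n, y_n).
x=1.000000, y=2.300000: f=-7.464000 → y ← 2.300000 + 0.17·(-7.464000) = 1.031120
x=1.170000, y=1.031120: f=-0.531134 → y ← 1.031120 + 0.17·(-0.531134) = 0.940827
x=1.340000, y=0.940827: f=-0.076250 → y ← 0.940827 + 0.17·(-0.076250) = 0.927865
y(1.51) ≈ 0.9279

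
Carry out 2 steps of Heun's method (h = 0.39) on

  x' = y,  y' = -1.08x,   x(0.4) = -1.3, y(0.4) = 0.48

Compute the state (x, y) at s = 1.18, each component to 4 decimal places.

-0.5380, 1.3307

Heun on (x,y): k1 = f(s_n, state_n); k2 = f(s_n + h, state_n + h·k1); state_{n+1} = state_n + (h/2)·(k1 + k2).
0.400000: (-1.300000, 0.480000)
  k1 = (0.480000, 1.404000)
  predictor → (-1.112800, 1.027560)
  k2 = (1.027560, 1.201824)
  → (-1.006026, 0.988136)
0.790000: (-1.006026, 0.988136)
  k1 = (0.988136, 1.086508)
  predictor → (-0.620653, 1.411874)
  k2 = (1.411874, 0.670305)
  → (-0.538024, 1.330714)
(x(1.18), y(1.18)) ≈ (-0.5380, 1.3307)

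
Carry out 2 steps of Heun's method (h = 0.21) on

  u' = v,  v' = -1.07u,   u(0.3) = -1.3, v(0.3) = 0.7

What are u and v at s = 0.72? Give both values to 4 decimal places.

Heun on (u,v): k1 = f(s_n, state_n); k2 = f(s_n + h, state_n + h·k1); state_{n+1} = state_n + (h/2)·(k1 + k2).
0.300000: (-1.300000, 0.700000)
  k1 = (0.700000, 1.391000)
  predictor → (-1.153000, 0.992110)
  k2 = (0.992110, 1.233710)
  → (-1.122328, 0.975595)
0.510000: (-1.122328, 0.975595)
  k1 = (0.975595, 1.200891)
  predictor → (-0.917454, 1.227782)
  k2 = (1.227782, 0.981675)
  → (-0.890974, 1.204764)
(u(0.72), v(0.72)) ≈ (-0.8910, 1.2048)

-0.8910, 1.2048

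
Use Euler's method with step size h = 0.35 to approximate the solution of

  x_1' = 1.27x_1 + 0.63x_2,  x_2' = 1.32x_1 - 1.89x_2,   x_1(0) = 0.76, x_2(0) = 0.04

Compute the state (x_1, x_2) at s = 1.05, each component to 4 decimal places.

Euler on (x_1,x_2): x_1_{n+1} = x_1_n + h·x_1', x_2_{n+1} = x_2_n + h·x_2'.
0.000000: (0.760000, 0.040000); f=(0.990400, 0.927600) → (1.106640, 0.364660)
0.350000: (1.106640, 0.364660); f=(1.635169, 0.771557) → (1.678949, 0.634705)
0.700000: (1.678949, 0.634705); f=(2.532129, 1.016620) → (2.565194, 0.990522)
(x_1(1.05), x_2(1.05)) ≈ (2.5652, 0.9905)

2.5652, 0.9905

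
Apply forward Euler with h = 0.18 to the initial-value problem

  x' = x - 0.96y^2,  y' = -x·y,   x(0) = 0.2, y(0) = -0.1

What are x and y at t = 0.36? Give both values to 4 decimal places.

0.2748, -0.0923

Euler on (x,y): x_{n+1} = x_n + h·x', y_{n+1} = y_n + h·y'.
0.000000: (0.200000, -0.100000); f=(0.190400, 0.020000) → (0.234272, -0.096400)
0.180000: (0.234272, -0.096400); f=(0.225351, 0.022584) → (0.274835, -0.092335)
(x(0.36), y(0.36)) ≈ (0.2748, -0.0923)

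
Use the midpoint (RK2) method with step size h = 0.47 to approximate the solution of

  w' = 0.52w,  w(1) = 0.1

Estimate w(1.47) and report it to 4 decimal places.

Midpoint: k1 = f(x_n, w_n); k2 = f(x_n + h/2, w_n + (h/2)·k1); w_{n+1} = w_n + h·k2.
x=1.000000, w=0.100000:
  k1 = f(1.000000, 0.100000) = 0.052000
  k2 = f(1.235000, 0.112220) = 0.058354
  w ← 0.100000 + 0.47·0.058354 = 0.127427
w(1.47) ≈ 0.1274

0.1274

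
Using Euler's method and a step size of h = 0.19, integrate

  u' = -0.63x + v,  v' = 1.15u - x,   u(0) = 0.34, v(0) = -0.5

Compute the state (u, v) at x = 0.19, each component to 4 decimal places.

Euler on (u,v): u_{n+1} = u_n + h·u', v_{n+1} = v_n + h·v'.
0.000000: (0.340000, -0.500000); f=(-0.500000, 0.391000) → (0.245000, -0.425710)
(u(0.19), v(0.19)) ≈ (0.2450, -0.4257)

0.2450, -0.4257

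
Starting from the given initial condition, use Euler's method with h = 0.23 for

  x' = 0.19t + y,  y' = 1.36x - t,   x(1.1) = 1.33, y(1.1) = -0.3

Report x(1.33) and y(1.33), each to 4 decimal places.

Euler on (x,y): x_{n+1} = x_n + h·x', y_{n+1} = y_n + h·y'.
1.100000: (1.330000, -0.300000); f=(-0.091000, 0.708800) → (1.309070, -0.136976)
(x(1.33), y(1.33)) ≈ (1.3091, -0.1370)

1.3091, -0.1370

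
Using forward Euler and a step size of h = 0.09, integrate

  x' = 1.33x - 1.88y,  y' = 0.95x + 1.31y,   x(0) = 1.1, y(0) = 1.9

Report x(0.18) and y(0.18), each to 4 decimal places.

Euler on (x,y): x_{n+1} = x_n + h·x', y_{n+1} = y_n + h·y'.
0.000000: (1.100000, 1.900000); f=(-2.109000, 3.534000) → (0.910190, 2.218060)
0.090000: (0.910190, 2.218060); f=(-2.959400, 3.770339) → (0.643844, 2.557391)
(x(0.18), y(0.18)) ≈ (0.6438, 2.5574)

0.6438, 2.5574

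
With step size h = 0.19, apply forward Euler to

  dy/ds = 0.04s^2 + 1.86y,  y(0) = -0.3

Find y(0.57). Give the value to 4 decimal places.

Euler: y_{n+1} = y_n + h·f(s_n, y_n).
s=0.000000, y=-0.300000: f=-0.558000 → y ← -0.300000 + 0.19·(-0.558000) = -0.406020
s=0.190000, y=-0.406020: f=-0.753753 → y ← -0.406020 + 0.19·(-0.753753) = -0.549233
s=0.380000, y=-0.549233: f=-1.015798 → y ← -0.549233 + 0.19·(-1.015798) = -0.742235
y(0.57) ≈ -0.7422

-0.7422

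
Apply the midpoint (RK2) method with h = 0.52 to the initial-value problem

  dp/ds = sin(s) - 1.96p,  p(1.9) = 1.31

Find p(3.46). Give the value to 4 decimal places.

Midpoint: k1 = f(s_n, p_n); k2 = f(s_n + h/2, p_n + (h/2)·k1); p_{n+1} = p_n + h·k2.
s=1.900000, p=1.310000:
  k1 = f(1.900000, 1.310000) = -1.621300
  k2 = f(2.160000, 0.888462) = -0.910002
  p ← 1.310000 + 0.52·(-0.910002) = 0.836799
s=2.420000, p=0.836799:
  k1 = f(2.420000, 0.836799) = -0.979545
  k2 = f(2.680000, 0.582117) = -0.695575
  p ← 0.836799 + 0.52·(-0.695575) = 0.475100
s=2.940000, p=0.475100:
  k1 = f(2.940000, 0.475100) = -0.730966
  k2 = f(3.200000, 0.285049) = -0.617070
  p ← 0.475100 + 0.52·(-0.617070) = 0.154224
p(3.46) ≈ 0.1542

0.1542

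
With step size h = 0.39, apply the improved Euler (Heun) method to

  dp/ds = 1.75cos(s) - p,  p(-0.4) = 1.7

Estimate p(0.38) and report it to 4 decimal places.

1.6908

Heun: k1 = f(s_n, p_n); k2 = f(s_n + h, p_n + h·k1); p_{n+1} = p_n + (h/2)·(k1 + k2).
s=-0.400000, p=1.700000:
  k1 = f(-0.400000, 1.700000) = -0.088143
  k2 = f(-0.010000, 1.665624) = 0.084288
  p ← 1.700000 + (0.39/2)·(-0.088143 + 0.084288) = 1.699248
s=-0.010000, p=1.699248:
  k1 = f(-0.010000, 1.699248) = 0.050664
  k2 = f(0.380000, 1.719007) = -0.093844
  p ← 1.699248 + (0.39/2)·(0.050664 + (-0.093844)) = 1.690828
p(0.38) ≈ 1.6908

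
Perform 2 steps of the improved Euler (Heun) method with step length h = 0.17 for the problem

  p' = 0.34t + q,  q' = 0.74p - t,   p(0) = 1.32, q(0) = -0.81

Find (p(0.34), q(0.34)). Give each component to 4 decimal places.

Heun on (p,q): k1 = f(t_n, state_n); k2 = f(t_n + h, state_n + h·k1); state_{n+1} = state_n + (h/2)·(k1 + k2).
0.000000: (1.320000, -0.810000)
  k1 = (-0.810000, 0.976800)
  predictor → (1.182300, -0.643944)
  k2 = (-0.586144, 0.704902)
  → (1.201328, -0.667055)
0.170000: (1.201328, -0.667055)
  k1 = (-0.609255, 0.718983)
  predictor → (1.097754, -0.544828)
  k2 = (-0.429228, 0.472338)
  → (1.113057, -0.565793)
(p(0.34), q(0.34)) ≈ (1.1131, -0.5658)

1.1131, -0.5658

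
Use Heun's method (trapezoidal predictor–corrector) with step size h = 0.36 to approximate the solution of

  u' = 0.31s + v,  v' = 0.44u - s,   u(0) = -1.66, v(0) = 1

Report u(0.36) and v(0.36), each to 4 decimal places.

Heun on (u,v): k1 = f(s_n, state_n); k2 = f(s_n + h, state_n + h·k1); state_{n+1} = state_n + (h/2)·(k1 + k2).
0.000000: (-1.660000, 1.000000)
  k1 = (1.000000, -0.730400)
  predictor → (-1.300000, 0.737056)
  k2 = (0.848656, -0.932000)
  → (-1.327242, 0.700768)
(u(0.36), v(0.36)) ≈ (-1.3272, 0.7008)

-1.3272, 0.7008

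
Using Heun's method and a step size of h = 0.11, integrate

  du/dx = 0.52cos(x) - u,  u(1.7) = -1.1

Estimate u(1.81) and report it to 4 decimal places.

-0.9957

Heun: k1 = f(x_n, u_n); k2 = f(x_n + h, u_n + h·k1); u_{n+1} = u_n + (h/2)·(k1 + k2).
x=1.700000, u=-1.100000:
  k1 = f(1.700000, -1.100000) = 1.033001
  k2 = f(1.810000, -0.986370) = 0.863167
  u ← -1.100000 + (0.11/2)·(1.033001 + 0.863167) = -0.995711
u(1.81) ≈ -0.9957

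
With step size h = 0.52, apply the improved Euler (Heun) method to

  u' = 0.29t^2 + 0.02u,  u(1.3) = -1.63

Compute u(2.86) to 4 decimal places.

Heun: k1 = f(t_n, u_n); k2 = f(t_n + h, u_n + h·k1); u_{n+1} = u_n + (h/2)·(k1 + k2).
t=1.300000, u=-1.630000:
  k1 = f(1.300000, -1.630000) = 0.457500
  k2 = f(1.820000, -1.392100) = 0.932754
  u ← -1.630000 + (0.52/2)·(0.457500 + 0.932754) = -1.268534
t=1.820000, u=-1.268534:
  k1 = f(1.820000, -1.268534) = 0.935225
  k2 = f(2.340000, -0.782217) = 1.572280
  u ← -1.268534 + (0.52/2)·(0.935225 + 1.572280) = -0.616583
t=2.340000, u=-0.616583:
  k1 = f(2.340000, -0.616583) = 1.575592
  k2 = f(2.860000, 0.202725) = 2.376139
  u ← -0.616583 + (0.52/2)·(1.575592 + 2.376139) = 0.410867
u(2.86) ≈ 0.4109

0.4109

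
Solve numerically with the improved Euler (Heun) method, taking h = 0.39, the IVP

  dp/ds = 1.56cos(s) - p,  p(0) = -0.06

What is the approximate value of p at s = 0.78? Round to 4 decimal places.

0.6800

Heun: k1 = f(s_n, p_n); k2 = f(s_n + h, p_n + h·k1); p_{n+1} = p_n + (h/2)·(k1 + k2).
s=0.000000, p=-0.060000:
  k1 = f(0.000000, -0.060000) = 1.620000
  k2 = f(0.390000, 0.571800) = 0.871058
  p ← -0.060000 + (0.39/2)·(1.620000 + 0.871058) = 0.425756
s=0.390000, p=0.425756:
  k1 = f(0.390000, 0.425756) = 1.017102
  k2 = f(0.780000, 0.822426) = 0.286599
  p ← 0.425756 + (0.39/2)·(1.017102 + 0.286599) = 0.679978
p(0.78) ≈ 0.6800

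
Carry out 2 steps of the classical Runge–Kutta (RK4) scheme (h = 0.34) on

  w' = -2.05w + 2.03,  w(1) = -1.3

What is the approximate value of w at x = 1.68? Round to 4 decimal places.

0.4193

RK4: k1 = f(x_n, w_n); k2 = f(x_n + h/2, w_n + (h/2)·k1); k3 = f(x_n + h/2, w_n + (h/2)·k2); k4 = f(x_n + h, w_n + h·k3); w_{n+1} = w_n + (h/6)·(k1 + 2k2 + 2k3 + k4).
x=1.000000, w=-1.300000:
  k1 = f(1.000000, -1.300000) = 4.695000
  k2 = f(1.170000, -0.501850) = 3.058792
  k3 = f(1.170000, -0.780005) = 3.629011
  k4 = f(1.340000, -0.066136) = 2.165579
  w ← -1.300000 + (0.34/6)·(k1 + 2k2 + 2k3 + k4) = -0.153283
x=1.340000, w=-0.153283:
  k1 = f(1.340000, -0.153283) = 2.344230
  k2 = f(1.510000, 0.245236) = 1.527266
  k3 = f(1.510000, 0.106352) = 1.811978
  k4 = f(1.680000, 0.462790) = 1.081281
  w ← -0.153283 + (0.34/6)·(k1 + 2k2 + 2k3 + k4) = 0.419277
w(1.68) ≈ 0.4193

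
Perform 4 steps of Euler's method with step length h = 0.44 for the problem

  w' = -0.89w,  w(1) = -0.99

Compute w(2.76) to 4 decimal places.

Euler: w_{n+1} = w_n + h·f(t_n, w_n).
t=1.000000, w=-0.990000: f=0.881100 → w ← -0.990000 + 0.44·0.881100 = -0.602316
t=1.440000, w=-0.602316: f=0.536061 → w ← -0.602316 + 0.44·0.536061 = -0.366449
t=1.880000, w=-0.366449: f=0.326140 → w ← -0.366449 + 0.44·0.326140 = -0.222948
t=2.320000, w=-0.222948: f=0.198423 → w ← -0.222948 + 0.44·0.198423 = -0.135641
w(2.76) ≈ -0.1356

-0.1356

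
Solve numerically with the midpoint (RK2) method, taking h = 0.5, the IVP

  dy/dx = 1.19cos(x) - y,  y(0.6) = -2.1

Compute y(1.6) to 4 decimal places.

Midpoint: k1 = f(x_n, y_n); k2 = f(x_n + h/2, y_n + (h/2)·k1); y_{n+1} = y_n + h·k2.
x=0.600000, y=-2.100000:
  k1 = f(0.600000, -2.100000) = 3.082149
  k2 = f(0.850000, -1.329463) = 2.114843
  y ← -2.100000 + 0.5·2.114843 = -1.042579
x=1.100000, y=-1.042579:
  k1 = f(1.100000, -1.042579) = 1.582358
  k2 = f(1.350000, -0.646989) = 0.907607
  y ← -1.042579 + 0.5·0.907607 = -0.588775
y(1.6) ≈ -0.5888

-0.5888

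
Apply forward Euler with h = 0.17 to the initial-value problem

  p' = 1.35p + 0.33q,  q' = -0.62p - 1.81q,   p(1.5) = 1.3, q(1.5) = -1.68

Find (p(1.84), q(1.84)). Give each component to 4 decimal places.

1.7764, -1.0586

Euler on (p,q): p_{n+1} = p_n + h·p', q_{n+1} = q_n + h·q'.
1.500000: (1.300000, -1.680000); f=(1.200600, 2.234800) → (1.504102, -1.300084)
1.670000: (1.504102, -1.300084); f=(1.601510, 1.420609) → (1.776359, -1.058581)
(p(1.84), q(1.84)) ≈ (1.7764, -1.0586)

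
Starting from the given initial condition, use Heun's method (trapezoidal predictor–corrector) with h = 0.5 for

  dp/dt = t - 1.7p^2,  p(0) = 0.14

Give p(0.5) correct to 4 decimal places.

Heun: k1 = f(t_n, p_n); k2 = f(t_n + h, p_n + h·k1); p_{n+1} = p_n + (h/2)·(k1 + k2).
t=0.000000, p=0.140000:
  k1 = f(0.000000, 0.140000) = -0.033320
  k2 = f(0.500000, 0.123340) = 0.474138
  p ← 0.140000 + (0.5/2)·(-0.033320 + 0.474138) = 0.250205
p(0.5) ≈ 0.2502

0.2502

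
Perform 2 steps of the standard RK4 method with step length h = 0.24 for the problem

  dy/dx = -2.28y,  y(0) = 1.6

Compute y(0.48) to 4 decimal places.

0.5363

RK4: k1 = f(x_n, y_n); k2 = f(x_n + h/2, y_n + (h/2)·k1); k3 = f(x_n + h/2, y_n + (h/2)·k2); k4 = f(x_n + h, y_n + h·k3); y_{n+1} = y_n + (h/6)·(k1 + 2k2 + 2k3 + k4).
x=0.000000, y=1.600000:
  k1 = f(0.000000, 1.600000) = -3.648000
  k2 = f(0.120000, 1.162240) = -2.649907
  k3 = f(0.120000, 1.282011) = -2.922985
  k4 = f(0.240000, 0.898484) = -2.048542
  y ← 1.600000 + (0.24/6)·(k1 + 2k2 + 2k3 + k4) = 0.926307
x=0.240000, y=0.926307:
  k1 = f(0.240000, 0.926307) = -2.111980
  k2 = f(0.360000, 0.672869) = -1.534142
  k3 = f(0.360000, 0.742210) = -1.692238
  k4 = f(0.480000, 0.520170) = -1.185987
  y ← 0.926307 + (0.24/6)·(k1 + 2k2 + 2k3 + k4) = 0.536278
y(0.48) ≈ 0.5363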